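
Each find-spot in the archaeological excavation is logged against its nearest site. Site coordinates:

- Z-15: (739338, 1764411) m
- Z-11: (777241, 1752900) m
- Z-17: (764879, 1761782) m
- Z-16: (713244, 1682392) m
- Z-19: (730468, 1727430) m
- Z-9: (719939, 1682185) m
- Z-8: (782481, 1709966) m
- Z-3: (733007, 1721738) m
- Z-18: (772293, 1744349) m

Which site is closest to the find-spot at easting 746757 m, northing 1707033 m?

Squared distances to each site:
Z-15: 3347276445.000; Z-11: 3033055945.000; Z-17: 3325859885.000; Z-16: 1730300050.000; Z-19: 681369130.000; Z-9: 1336628228.000; Z-8: 1284806665.000; Z-3: 405299525.000; Z-18: 2044571152.000.
Minimum at Z-3.

Z-3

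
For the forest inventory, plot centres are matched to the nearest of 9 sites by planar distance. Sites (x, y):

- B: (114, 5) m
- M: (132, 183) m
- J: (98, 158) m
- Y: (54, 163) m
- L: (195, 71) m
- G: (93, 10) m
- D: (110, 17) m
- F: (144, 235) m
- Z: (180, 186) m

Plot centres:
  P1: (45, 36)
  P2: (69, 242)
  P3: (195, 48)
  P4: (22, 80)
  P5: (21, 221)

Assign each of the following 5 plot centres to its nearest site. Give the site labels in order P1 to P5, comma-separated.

G, F, L, Y, Y

P1 → G (d²=2980.00)
P2 → F (d²=5674.00)
P3 → L (d²=529.00)
P4 → Y (d²=7913.00)
P5 → Y (d²=4453.00)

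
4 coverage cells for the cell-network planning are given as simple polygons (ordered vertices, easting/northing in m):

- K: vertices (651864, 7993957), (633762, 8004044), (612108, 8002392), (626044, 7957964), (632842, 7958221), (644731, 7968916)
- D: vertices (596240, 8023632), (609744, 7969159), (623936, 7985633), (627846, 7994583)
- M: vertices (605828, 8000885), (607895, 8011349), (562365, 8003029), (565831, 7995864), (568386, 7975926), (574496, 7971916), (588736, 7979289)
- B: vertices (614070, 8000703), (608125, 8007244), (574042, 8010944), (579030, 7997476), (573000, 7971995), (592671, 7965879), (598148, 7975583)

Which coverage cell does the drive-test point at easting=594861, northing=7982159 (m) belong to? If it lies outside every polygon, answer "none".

B

Cast a ray rightward from (594861, 7982159). For each polygon, the edges (by vertex number in listed order) whose endpoints lie on opposite sides of northing = 7982159, where each meets that height, and whether that is right or left of the point:
K: 3–4 at easting≈618454.6 (right), 6–1 at easting≈648503.3 (right) → 2 crossings.
D: 1–2 at easting≈606521.3 (right), 2–3 at easting≈620943.2 (right) → 2 crossings.
M: 4–5 at easting≈567587.3 (left), 7–1 at easting≈591007.4 (left) → 0 crossings.
B: 4–5 at easting≈575405.3 (left), 7–1 at easting≈602316.1 (right) → 1 crossing.
Only B has an odd count, so the point is inside B.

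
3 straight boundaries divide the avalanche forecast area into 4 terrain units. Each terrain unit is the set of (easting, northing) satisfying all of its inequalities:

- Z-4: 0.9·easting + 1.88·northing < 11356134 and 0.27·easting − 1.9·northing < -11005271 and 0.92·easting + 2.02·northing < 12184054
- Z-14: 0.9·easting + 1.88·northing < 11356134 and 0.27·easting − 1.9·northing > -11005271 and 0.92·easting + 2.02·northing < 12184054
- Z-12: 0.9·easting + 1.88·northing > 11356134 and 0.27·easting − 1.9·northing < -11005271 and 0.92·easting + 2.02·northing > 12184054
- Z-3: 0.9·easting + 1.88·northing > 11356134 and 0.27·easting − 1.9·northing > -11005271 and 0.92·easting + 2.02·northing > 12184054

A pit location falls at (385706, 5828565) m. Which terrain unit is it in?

Z-14

0.9·385706 + 1.88·5828565 = 11304837.600, which is < 11356134
0.27·385706 − 1.9·5828565 = -10970132.880, which is > -11005271
0.92·385706 + 2.02·5828565 = 12128550.820, which is < 12184054
This sign pattern matches Z-14.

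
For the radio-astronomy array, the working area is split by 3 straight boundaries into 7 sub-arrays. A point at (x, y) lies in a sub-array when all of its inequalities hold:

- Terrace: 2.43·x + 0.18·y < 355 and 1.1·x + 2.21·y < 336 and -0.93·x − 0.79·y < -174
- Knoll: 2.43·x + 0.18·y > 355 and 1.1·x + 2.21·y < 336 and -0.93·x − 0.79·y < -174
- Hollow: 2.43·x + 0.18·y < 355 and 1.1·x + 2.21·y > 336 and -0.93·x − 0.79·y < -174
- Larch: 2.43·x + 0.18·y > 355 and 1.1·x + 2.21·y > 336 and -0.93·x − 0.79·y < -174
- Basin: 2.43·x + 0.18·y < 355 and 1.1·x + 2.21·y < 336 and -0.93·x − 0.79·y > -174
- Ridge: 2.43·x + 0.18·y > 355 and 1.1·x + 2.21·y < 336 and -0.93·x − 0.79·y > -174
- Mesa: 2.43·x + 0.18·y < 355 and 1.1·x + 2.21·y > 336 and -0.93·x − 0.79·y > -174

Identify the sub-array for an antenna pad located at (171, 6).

2.43·171 + 0.18·6 = 416.610, which is > 355
1.1·171 + 2.21·6 = 201.360, which is < 336
-0.93·171 − 0.79·6 = -163.770, which is > -174
This sign pattern matches Ridge.

Ridge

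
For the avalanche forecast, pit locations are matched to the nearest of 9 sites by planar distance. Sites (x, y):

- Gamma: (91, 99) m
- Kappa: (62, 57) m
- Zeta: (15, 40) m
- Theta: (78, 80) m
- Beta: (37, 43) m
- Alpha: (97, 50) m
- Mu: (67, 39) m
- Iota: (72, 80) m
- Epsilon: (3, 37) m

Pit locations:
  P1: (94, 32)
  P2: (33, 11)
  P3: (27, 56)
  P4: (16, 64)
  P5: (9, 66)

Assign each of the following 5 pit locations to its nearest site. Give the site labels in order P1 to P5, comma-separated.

P1 → Alpha (d²=333.00)
P2 → Beta (d²=1040.00)
P3 → Beta (d²=269.00)
P4 → Zeta (d²=577.00)
P5 → Zeta (d²=712.00)

Alpha, Beta, Beta, Zeta, Zeta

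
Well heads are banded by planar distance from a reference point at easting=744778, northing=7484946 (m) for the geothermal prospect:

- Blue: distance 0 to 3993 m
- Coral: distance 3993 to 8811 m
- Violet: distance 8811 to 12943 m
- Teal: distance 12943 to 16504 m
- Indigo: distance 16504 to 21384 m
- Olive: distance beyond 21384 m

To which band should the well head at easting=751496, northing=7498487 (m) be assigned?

Teal

Distance = √((751496−744778)² + (7498487−7484946)²) = √(45131524.000 + 183358681.000) = 15115.892 m.
12943 ≤ 15115.892 < 16504 → Teal.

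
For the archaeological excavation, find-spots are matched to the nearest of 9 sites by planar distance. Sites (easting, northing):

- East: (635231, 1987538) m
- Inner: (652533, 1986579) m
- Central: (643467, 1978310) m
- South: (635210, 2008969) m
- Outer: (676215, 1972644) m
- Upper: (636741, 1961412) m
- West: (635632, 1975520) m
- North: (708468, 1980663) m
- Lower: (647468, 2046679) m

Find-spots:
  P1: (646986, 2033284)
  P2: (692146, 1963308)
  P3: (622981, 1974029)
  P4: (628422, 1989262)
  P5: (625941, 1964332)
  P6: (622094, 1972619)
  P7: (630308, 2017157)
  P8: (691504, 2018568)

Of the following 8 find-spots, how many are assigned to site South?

1

P1 → Lower
P2 → Outer
P3 → West
P4 → East
P5 → Upper
P6 → West
P7 → South
P8 → North
1 of the 8 goes to South.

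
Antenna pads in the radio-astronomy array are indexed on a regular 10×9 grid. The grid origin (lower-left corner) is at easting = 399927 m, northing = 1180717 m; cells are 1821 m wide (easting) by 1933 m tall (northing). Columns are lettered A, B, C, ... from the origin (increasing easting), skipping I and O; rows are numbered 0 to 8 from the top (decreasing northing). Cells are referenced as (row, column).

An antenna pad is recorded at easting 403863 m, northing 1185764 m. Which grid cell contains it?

Column index: ⌊(403863 − 399927) / 1821⌋ = ⌊2.161⌋ = 2 → column C
Row offset from origin: ⌊(1185764 − 1180717) / 1933⌋ = ⌊2.611⌋ = 2 → row 6 (counted from top)

(6, C)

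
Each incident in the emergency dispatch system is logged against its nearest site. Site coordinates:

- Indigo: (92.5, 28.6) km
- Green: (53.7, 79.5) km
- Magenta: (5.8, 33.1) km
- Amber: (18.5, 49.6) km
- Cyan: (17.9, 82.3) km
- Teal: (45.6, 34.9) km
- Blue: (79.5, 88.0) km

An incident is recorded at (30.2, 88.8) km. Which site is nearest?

Cyan

Squared distances to each site:
Indigo: 7505.330; Green: 638.740; Magenta: 3697.850; Amber: 1673.530; Cyan: 193.540; Teal: 3142.370; Blue: 2431.130.
Minimum at Cyan.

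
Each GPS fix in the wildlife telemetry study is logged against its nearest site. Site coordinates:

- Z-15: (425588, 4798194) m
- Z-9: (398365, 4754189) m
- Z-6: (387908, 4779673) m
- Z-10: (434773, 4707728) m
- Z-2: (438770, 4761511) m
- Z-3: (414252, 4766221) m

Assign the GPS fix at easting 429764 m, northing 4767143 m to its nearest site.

Z-2

Squared distances to each site:
Z-15: 981603577.000; Z-9: 1153703317.000; Z-6: 1908925636.000; Z-10: 3555232306.000; Z-2: 112827460.000; Z-3: 241472228.000.
Minimum at Z-2.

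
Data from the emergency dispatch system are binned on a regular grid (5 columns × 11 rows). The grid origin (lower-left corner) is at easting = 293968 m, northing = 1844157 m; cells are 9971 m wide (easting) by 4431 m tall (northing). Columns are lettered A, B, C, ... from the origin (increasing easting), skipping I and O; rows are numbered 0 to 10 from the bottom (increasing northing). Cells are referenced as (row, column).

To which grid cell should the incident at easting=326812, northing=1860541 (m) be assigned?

Column index: ⌊(326812 − 293968) / 9971⌋ = ⌊3.294⌋ = 3 → column D
Row offset from origin: ⌊(1860541 − 1844157) / 4431⌋ = ⌊3.698⌋ = 3 → row 3

(3, D)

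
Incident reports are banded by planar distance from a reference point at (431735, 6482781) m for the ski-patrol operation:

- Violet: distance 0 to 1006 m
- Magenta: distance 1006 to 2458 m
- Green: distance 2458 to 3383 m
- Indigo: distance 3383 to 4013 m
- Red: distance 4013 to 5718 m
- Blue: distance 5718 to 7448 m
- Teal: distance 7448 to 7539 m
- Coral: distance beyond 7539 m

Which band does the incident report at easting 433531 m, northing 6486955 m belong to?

Red

Distance = √((433531−431735)² + (6486955−6482781)²) = √(3225616.000 + 17422276.000) = 4543.995 m.
4013 ≤ 4543.995 < 5718 → Red.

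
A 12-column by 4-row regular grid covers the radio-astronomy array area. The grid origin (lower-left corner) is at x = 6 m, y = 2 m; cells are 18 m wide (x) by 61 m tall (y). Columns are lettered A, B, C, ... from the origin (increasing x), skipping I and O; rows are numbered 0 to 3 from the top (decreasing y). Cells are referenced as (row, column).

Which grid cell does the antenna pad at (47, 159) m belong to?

Column index: ⌊(47 − 6) / 18⌋ = ⌊2.278⌋ = 2 → column C
Row offset from origin: ⌊(159 − 2) / 61⌋ = ⌊2.574⌋ = 2 → row 1 (counted from top)

(1, C)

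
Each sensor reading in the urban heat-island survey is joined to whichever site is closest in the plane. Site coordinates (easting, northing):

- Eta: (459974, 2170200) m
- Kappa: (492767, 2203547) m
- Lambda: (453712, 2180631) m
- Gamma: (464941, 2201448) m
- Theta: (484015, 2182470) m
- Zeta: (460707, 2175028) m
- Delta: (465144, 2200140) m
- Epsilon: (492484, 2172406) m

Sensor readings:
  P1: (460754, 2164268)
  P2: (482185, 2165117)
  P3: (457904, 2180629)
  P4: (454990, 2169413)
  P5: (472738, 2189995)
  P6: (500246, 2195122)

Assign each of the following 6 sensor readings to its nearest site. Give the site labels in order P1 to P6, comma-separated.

Eta, Epsilon, Lambda, Eta, Delta, Kappa

P1 → Eta (d²=35797024.00)
P2 → Epsilon (d²=159198922.00)
P3 → Lambda (d²=17572868.00)
P4 → Eta (d²=25459625.00)
P5 → Delta (d²=160589861.00)
P6 → Kappa (d²=126916066.00)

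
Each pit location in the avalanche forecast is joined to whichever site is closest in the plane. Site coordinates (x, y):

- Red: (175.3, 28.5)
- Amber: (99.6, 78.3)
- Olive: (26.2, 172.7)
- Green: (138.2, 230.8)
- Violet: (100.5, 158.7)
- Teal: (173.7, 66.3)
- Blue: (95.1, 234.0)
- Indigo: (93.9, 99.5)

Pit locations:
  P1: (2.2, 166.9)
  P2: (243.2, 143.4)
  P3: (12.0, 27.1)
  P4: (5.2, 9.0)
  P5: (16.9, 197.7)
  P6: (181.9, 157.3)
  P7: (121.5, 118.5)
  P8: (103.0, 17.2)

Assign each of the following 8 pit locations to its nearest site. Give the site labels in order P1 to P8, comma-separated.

Olive, Teal, Amber, Amber, Olive, Violet, Indigo, Amber

P1 → Olive (d²=609.64)
P2 → Teal (d²=10774.66)
P3 → Amber (d²=10295.20)
P4 → Amber (d²=13713.85)
P5 → Olive (d²=711.49)
P6 → Violet (d²=6627.92)
P7 → Indigo (d²=1122.76)
P8 → Amber (d²=3744.77)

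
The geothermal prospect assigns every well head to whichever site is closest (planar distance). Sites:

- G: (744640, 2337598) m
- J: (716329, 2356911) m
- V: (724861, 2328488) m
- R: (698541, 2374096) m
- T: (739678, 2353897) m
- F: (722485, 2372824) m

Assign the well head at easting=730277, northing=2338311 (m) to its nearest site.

Squared distances to each site:
G: 206804138.000; J: 540506704.000; V: 125824385.000; R: 2287739921.000; T: 331302197.000; F: 1251862433.000.
Minimum at V.

V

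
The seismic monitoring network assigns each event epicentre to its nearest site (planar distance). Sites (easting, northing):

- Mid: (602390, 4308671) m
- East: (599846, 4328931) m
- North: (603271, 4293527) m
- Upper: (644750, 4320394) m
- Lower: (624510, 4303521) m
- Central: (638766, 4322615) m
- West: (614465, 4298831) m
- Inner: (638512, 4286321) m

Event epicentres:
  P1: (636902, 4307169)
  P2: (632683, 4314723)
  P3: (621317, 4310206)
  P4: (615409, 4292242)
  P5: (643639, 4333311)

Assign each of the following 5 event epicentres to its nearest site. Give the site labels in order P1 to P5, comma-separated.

Lower, Central, Lower, West, Central

P1 → Lower (d²=166869568.00)
P2 → Central (d²=99286553.00)
P3 → Lower (d²=54884474.00)
P4 → West (d²=44306057.00)
P5 → Central (d²=138150545.00)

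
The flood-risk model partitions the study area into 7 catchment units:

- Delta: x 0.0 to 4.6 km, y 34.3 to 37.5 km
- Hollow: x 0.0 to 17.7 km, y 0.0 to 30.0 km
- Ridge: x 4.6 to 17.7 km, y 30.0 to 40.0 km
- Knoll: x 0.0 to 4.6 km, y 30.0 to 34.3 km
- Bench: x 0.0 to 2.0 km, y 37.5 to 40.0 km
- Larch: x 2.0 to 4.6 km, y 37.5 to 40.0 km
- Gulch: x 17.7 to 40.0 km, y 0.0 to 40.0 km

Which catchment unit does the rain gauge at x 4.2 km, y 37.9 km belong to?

Larch

The point has x = 4.2 and y = 37.9.
Only Larch satisfies 2.0 ≤ x ≤ 4.6 and 37.5 ≤ y ≤ 40.0.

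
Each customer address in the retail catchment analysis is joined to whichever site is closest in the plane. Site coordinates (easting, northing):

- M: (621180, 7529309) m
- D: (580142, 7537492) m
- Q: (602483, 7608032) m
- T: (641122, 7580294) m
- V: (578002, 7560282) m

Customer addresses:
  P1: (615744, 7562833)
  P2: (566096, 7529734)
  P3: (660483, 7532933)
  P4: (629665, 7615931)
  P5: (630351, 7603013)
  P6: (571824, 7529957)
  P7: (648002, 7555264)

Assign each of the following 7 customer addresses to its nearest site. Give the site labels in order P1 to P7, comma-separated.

T, D, M, Q, T, D, T

P1 → T (d²=948929405.00)
P2 → D (d²=257476680.00)
P3 → M (d²=1557859185.00)
P4 → Q (d²=801255325.00)
P5 → T (d²=632167402.00)
P6 → D (d²=125965349.00)
P7 → T (d²=673835300.00)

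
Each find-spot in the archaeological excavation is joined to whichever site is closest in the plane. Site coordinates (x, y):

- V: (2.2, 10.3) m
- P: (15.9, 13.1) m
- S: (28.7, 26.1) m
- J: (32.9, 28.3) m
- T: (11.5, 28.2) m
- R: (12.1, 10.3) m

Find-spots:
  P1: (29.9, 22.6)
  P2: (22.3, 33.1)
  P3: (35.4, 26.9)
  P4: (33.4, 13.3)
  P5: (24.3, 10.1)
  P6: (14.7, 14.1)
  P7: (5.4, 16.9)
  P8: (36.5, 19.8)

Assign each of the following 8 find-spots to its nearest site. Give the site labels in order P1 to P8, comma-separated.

P1 → S (d²=13.69)
P2 → S (d²=89.96)
P3 → J (d²=8.21)
P4 → S (d²=185.93)
P5 → P (d²=79.56)
P6 → P (d²=2.44)
P7 → V (d²=53.80)
P8 → J (d²=85.21)

S, S, J, S, P, P, V, J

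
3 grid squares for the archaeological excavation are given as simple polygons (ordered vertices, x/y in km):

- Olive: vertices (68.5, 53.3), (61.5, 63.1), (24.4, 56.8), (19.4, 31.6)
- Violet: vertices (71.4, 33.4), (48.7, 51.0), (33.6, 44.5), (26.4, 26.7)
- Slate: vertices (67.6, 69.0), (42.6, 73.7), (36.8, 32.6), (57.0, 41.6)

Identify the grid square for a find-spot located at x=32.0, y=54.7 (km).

Olive

Cast a ray rightward from (32.0, 54.7). For each polygon, the edges (by vertex number in listed order) whose endpoints lie on opposite sides of y = 54.7, where each meets that height, and whether that is right or left of the point:
Olive: 1–2 at x≈67.50 (right), 3–4 at x≈23.98 (left) → 1 crossing.
Violet: no edge straddles that height → 0 crossings.
Slate: 2–3 at x≈39.92 (right), 4–1 at x≈62.07 (right) → 2 crossings.
Only Olive has an odd count, so the point is inside Olive.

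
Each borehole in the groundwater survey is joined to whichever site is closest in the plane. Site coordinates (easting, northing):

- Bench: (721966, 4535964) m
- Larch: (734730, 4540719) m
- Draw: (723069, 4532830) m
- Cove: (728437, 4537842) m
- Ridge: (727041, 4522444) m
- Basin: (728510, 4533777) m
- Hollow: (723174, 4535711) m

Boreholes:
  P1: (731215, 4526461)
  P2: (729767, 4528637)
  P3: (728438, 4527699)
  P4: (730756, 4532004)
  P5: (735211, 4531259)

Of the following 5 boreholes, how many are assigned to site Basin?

P1 → Ridge
P2 → Basin
P3 → Ridge
P4 → Basin
P5 → Basin
3 of the 5 go to Basin.

3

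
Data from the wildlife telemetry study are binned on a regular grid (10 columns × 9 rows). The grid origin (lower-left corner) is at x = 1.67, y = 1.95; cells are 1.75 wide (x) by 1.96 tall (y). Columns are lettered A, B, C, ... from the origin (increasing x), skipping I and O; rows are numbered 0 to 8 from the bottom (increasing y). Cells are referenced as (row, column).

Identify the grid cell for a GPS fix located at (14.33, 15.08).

Column index: ⌊(14.33 − 1.67) / 1.75⌋ = ⌊7.234⌋ = 7 → column H
Row offset from origin: ⌊(15.08 − 1.95) / 1.96⌋ = ⌊6.699⌋ = 6 → row 6

(6, H)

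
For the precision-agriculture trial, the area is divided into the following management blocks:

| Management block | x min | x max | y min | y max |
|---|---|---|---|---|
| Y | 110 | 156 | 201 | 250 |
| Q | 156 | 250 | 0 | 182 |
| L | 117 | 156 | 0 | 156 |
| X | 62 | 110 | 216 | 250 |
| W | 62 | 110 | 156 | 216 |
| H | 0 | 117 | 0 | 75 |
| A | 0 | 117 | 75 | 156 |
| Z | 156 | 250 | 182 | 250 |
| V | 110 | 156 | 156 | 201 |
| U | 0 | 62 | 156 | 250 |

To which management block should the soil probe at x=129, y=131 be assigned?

L

The point has x = 129 and y = 131.
Only L satisfies 117 ≤ x ≤ 156 and 0 ≤ y ≤ 156.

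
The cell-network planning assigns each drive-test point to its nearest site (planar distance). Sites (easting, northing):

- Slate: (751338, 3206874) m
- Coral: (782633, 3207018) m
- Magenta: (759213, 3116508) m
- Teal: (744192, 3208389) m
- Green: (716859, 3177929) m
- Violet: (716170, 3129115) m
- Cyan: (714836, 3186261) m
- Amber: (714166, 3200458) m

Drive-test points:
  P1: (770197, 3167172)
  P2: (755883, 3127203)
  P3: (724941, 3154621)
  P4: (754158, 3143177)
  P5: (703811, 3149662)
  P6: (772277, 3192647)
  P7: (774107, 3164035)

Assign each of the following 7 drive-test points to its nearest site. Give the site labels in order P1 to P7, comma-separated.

Coral, Magenta, Green, Magenta, Violet, Coral, Coral

P1 → Coral (d²=1742357812.00)
P2 → Magenta (d²=125471925.00)
P3 → Green (d²=608581588.00)
P4 → Magenta (d²=736788586.00)
P5 → Violet (d²=574924090.00)
P6 → Coral (d²=313772377.00)
P7 → Coral (d²=1920230965.00)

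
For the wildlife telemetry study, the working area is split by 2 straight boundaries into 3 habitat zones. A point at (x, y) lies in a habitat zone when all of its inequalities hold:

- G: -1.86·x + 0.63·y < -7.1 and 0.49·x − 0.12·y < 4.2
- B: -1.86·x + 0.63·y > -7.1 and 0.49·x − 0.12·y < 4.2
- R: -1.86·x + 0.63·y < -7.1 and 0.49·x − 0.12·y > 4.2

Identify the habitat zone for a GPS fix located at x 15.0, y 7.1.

-1.86·15.0 + 0.63·7.1 = -23.427, which is < -7.1
0.49·15.0 − 0.12·7.1 = 6.498, which is > 4.2
This sign pattern matches R.

R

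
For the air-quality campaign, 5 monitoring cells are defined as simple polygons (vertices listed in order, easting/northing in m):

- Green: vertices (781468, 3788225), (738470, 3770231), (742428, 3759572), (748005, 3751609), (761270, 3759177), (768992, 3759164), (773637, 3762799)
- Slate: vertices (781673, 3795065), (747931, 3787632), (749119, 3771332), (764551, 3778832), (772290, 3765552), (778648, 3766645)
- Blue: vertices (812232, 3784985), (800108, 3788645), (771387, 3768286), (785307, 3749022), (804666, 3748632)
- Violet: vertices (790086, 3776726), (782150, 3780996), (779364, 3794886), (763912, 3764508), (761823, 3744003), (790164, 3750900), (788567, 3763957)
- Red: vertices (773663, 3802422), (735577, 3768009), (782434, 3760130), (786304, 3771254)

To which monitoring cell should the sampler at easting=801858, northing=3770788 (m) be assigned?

Cast a ray rightward from (801858, 3770788). For each polygon, the edges (by vertex number in listed order) whose endpoints lie on opposite sides of northing = 3770788, where each meets that height, and whether that is right or left of the point:
Green: 1–2 at easting≈739801.0 (left), 7–1 at easting≈776097.5 (left) → 0 crossings.
Slate: 4–5 at easting≈769238.7 (left), 6–1 at easting≈779089.0 (left) → 0 crossings.
Blue: 2–3 at easting≈774916.6 (left), 5–1 at easting≈809277.2 (right) → 1 crossing.
Violet: 3–4 at easting≈767106.4 (left), 7–1 at easting≈789379.6 (left) → 0 crossings.
Red: 1–2 at easting≈738652.6 (left), 3–4 at easting≈786141.9 (left) → 0 crossings.
Only Blue has an odd count, so the point is inside Blue.

Blue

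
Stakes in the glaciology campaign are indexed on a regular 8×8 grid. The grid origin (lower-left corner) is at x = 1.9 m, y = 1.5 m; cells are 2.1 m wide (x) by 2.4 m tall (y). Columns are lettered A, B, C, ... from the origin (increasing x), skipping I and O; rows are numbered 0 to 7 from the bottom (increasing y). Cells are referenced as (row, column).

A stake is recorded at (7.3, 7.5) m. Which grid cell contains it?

Column index: ⌊(7.3 − 1.9) / 2.1⌋ = ⌊2.571⌋ = 2 → column C
Row offset from origin: ⌊(7.5 − 1.5) / 2.4⌋ = ⌊2.500⌋ = 2 → row 2

(2, C)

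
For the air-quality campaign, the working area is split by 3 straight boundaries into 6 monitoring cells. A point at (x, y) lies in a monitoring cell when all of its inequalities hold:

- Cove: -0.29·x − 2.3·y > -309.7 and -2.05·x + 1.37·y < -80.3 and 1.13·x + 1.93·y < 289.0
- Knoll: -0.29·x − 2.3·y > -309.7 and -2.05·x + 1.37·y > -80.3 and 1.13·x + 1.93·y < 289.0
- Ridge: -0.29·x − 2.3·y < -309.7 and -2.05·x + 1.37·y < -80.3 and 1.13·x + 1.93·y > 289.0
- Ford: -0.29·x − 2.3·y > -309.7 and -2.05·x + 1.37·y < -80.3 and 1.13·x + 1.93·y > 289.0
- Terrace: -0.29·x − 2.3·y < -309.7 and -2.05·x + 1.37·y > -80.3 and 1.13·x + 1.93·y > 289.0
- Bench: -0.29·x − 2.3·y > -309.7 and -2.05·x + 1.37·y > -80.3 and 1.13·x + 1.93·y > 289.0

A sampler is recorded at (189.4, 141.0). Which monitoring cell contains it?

Ridge

-0.29·189.4 − 2.3·141.0 = -379.226, which is < -309.7
-2.05·189.4 + 1.37·141.0 = -195.100, which is < -80.3
1.13·189.4 + 1.93·141.0 = 486.152, which is > 289.0
This sign pattern matches Ridge.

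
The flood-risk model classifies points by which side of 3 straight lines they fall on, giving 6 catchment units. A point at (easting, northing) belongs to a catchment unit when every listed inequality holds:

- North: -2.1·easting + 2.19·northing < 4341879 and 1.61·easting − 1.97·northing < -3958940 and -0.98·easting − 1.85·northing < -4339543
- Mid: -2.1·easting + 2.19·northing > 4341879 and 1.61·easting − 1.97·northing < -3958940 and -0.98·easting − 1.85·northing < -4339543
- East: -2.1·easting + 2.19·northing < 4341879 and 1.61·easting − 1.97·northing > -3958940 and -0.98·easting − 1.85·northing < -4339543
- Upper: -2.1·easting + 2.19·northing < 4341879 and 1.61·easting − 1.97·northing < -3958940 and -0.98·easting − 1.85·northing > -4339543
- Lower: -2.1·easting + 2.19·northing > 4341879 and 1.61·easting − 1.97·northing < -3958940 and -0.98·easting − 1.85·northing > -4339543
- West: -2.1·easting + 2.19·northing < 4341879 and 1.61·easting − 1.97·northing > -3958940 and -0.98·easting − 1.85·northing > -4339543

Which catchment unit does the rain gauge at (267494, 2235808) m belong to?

-2.1·267494 + 2.19·2235808 = 4334682.120, which is < 4341879
1.61·267494 − 1.97·2235808 = -3973876.420, which is < -3958940
-0.98·267494 − 1.85·2235808 = -4398388.920, which is < -4339543
This sign pattern matches North.

North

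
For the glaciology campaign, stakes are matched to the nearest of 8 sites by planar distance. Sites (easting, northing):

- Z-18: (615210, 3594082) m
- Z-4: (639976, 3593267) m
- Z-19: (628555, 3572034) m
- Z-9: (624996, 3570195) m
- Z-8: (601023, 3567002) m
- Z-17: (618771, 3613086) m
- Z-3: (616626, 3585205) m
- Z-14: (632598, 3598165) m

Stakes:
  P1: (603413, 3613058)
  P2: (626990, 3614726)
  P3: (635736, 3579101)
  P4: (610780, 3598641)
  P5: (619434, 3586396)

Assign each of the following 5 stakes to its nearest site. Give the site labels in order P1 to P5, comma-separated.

P1 → Z-17 (d²=235868948.00)
P2 → Z-17 (d²=70241561.00)
P3 → Z-19 (d²=101509250.00)
P4 → Z-18 (d²=40409381.00)
P5 → Z-3 (d²=9303345.00)

Z-17, Z-17, Z-19, Z-18, Z-3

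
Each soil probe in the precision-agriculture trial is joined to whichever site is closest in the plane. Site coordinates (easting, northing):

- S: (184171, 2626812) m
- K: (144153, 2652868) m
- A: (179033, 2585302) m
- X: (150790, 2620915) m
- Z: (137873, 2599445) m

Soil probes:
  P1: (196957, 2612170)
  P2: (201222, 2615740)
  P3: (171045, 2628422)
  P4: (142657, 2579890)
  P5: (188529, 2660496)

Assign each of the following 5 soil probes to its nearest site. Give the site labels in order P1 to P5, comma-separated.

S, S, S, Z, S

P1 → S (d²=377869960.00)
P2 → S (d²=413325785.00)
P3 → S (d²=174883976.00)
P4 → Z (d²=405284681.00)
P5 → S (d²=1153604020.00)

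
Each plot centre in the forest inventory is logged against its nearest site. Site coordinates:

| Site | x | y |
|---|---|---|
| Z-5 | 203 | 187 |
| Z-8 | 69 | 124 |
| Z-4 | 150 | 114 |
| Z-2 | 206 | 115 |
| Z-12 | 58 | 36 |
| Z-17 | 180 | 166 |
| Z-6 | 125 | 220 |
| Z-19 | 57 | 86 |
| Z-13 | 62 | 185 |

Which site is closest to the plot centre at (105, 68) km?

Z-19

Squared distances to each site:
Z-5: 23765.000; Z-8: 4432.000; Z-4: 4141.000; Z-2: 12410.000; Z-12: 3233.000; Z-17: 15229.000; Z-6: 23504.000; Z-19: 2628.000; Z-13: 15538.000.
Minimum at Z-19.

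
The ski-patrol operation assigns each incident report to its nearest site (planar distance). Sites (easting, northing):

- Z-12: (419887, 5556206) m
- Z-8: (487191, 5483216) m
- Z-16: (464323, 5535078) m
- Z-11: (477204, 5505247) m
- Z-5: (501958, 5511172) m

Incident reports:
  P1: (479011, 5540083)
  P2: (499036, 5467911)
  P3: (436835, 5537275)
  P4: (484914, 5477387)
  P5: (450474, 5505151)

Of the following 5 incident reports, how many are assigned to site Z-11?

P1 → Z-16
P2 → Z-8
P3 → Z-12
P4 → Z-8
P5 → Z-11
1 of the 5 goes to Z-11.

1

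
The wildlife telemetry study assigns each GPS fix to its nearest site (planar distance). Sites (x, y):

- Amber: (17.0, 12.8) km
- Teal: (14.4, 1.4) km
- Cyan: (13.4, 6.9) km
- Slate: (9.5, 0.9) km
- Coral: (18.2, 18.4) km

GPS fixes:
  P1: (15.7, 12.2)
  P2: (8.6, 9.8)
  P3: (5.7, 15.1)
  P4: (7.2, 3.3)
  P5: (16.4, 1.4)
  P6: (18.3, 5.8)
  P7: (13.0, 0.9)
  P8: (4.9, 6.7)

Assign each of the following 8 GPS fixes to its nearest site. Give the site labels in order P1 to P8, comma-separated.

Amber, Cyan, Cyan, Slate, Teal, Cyan, Teal, Slate

P1 → Amber (d²=2.05)
P2 → Cyan (d²=31.45)
P3 → Cyan (d²=126.53)
P4 → Slate (d²=11.05)
P5 → Teal (d²=4.00)
P6 → Cyan (d²=25.22)
P7 → Teal (d²=2.21)
P8 → Slate (d²=54.80)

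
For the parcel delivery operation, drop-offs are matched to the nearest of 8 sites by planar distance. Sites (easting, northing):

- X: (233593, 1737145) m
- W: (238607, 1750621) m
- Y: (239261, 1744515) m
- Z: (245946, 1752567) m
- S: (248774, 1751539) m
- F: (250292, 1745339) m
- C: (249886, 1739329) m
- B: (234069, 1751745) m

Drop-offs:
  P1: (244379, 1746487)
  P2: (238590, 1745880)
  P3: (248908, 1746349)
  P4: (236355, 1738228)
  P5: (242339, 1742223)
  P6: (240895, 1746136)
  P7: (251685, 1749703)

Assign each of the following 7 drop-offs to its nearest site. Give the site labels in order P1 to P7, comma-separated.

P1 → Y (d²=30082708.00)
P2 → Y (d²=2313466.00)
P3 → F (d²=2935556.00)
P4 → X (d²=8801533.00)
P5 → Y (d²=14727348.00)
P6 → Y (d²=5297597.00)
P7 → S (d²=11844817.00)

Y, Y, F, X, Y, Y, S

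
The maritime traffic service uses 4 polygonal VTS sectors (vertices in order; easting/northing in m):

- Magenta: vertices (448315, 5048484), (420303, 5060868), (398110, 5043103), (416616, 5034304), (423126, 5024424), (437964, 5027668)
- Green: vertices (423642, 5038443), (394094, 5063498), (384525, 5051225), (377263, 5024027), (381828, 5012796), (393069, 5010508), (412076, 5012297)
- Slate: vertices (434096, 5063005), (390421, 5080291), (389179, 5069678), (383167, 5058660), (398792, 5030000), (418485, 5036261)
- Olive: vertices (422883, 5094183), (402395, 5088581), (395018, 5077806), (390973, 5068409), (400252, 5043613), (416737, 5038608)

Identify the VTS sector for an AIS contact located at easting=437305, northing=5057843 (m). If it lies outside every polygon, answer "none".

none

Cast a ray rightward from (437305, 5057843). For each polygon, the edges (by vertex number in listed order) whose endpoints lie on opposite sides of northing = 5057843, where each meets that height, and whether that is right or left of the point:
Magenta: 1–2 at easting≈427145.4 (left), 2–3 at easting≈416524.0 (left) → 0 crossings.
Green: 1–2 at easting≈400763.1 (left), 2–3 at easting≈389684.9 (left) → 0 crossings.
Slate: 4–5 at easting≈383612.4 (left), 6–1 at easting≈431082.8 (left) → 0 crossings.
Olive: 4–5 at easting≈394926.9 (left), 6–1 at easting≈418864.2 (left) → 0 crossings.
All counts are even, so the point lies outside every listed polygon.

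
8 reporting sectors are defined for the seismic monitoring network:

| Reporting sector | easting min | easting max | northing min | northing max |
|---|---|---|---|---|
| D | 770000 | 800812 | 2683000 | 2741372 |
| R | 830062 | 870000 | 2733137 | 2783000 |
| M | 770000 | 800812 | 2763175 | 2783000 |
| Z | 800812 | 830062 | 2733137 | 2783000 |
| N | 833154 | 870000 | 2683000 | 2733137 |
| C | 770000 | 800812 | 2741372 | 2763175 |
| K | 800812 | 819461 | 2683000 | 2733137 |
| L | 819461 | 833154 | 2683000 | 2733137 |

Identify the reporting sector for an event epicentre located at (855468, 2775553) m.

The point has easting = 855468 and northing = 2775553.
Only R satisfies 830062 ≤ easting ≤ 870000 and 2733137 ≤ northing ≤ 2783000.

R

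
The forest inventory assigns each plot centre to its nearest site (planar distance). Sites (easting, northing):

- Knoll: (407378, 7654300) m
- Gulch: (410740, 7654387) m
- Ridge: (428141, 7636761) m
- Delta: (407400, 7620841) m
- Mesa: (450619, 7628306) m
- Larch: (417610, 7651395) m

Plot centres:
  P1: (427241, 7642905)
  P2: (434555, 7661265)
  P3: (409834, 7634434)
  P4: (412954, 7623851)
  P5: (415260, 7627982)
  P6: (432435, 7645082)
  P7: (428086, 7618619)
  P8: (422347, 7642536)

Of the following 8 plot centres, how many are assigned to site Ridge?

P1 → Ridge
P2 → Larch
P3 → Delta
P4 → Delta
P5 → Delta
P6 → Ridge
P7 → Ridge
P8 → Ridge
4 of the 8 go to Ridge.

4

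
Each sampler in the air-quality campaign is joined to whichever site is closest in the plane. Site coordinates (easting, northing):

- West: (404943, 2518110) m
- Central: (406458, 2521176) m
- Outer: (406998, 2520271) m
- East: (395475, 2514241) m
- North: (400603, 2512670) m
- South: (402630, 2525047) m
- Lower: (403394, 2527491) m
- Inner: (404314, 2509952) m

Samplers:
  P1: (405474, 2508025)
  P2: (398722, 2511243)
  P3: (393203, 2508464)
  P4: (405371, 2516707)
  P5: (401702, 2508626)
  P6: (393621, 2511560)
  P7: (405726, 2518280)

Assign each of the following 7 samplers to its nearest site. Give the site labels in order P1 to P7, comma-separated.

Inner, North, East, West, Inner, East, West

P1 → Inner (d²=5058929.00)
P2 → North (d²=5574490.00)
P3 → East (d²=38535713.00)
P4 → West (d²=2151593.00)
P5 → Inner (d²=8580820.00)
P6 → East (d²=10625077.00)
P7 → West (d²=641989.00)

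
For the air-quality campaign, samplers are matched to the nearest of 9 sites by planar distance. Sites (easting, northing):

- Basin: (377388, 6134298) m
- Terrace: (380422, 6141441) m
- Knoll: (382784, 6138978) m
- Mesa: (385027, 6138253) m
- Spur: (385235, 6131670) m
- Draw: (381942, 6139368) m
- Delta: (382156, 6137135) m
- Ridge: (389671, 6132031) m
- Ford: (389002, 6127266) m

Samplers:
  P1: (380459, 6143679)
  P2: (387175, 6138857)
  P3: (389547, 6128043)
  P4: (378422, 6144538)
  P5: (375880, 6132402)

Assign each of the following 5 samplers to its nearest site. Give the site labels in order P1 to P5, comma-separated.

P1 → Terrace (d²=5010013.00)
P2 → Mesa (d²=4978720.00)
P3 → Ford (d²=900754.00)
P4 → Terrace (d²=13591409.00)
P5 → Basin (d²=5868880.00)

Terrace, Mesa, Ford, Terrace, Basin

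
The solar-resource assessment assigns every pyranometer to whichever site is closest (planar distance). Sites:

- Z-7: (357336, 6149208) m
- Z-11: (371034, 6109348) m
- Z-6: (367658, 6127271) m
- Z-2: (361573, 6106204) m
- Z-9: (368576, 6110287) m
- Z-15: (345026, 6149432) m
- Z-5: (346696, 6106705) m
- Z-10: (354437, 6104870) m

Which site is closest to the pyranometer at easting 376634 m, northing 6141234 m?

Squared distances to each site:
Z-7: 435997480.000; Z-11: 1048076996.000; Z-6: 275533945.000; Z-2: 1453934621.000; Z-9: 1022648173.000; Z-15: 1066272868.000; Z-5: 2088535685.000; Z-10: 1815047305.000.
Minimum at Z-6.

Z-6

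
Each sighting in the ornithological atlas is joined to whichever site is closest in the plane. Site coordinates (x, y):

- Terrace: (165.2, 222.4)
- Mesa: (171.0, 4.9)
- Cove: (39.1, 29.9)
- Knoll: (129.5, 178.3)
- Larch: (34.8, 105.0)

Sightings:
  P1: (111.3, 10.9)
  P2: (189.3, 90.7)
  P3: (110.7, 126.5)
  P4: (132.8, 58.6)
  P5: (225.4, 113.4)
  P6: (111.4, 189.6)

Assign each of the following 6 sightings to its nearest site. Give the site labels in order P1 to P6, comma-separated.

Mesa, Mesa, Knoll, Mesa, Knoll, Knoll

P1 → Mesa (d²=3600.09)
P2 → Mesa (d²=7696.53)
P3 → Knoll (d²=3036.68)
P4 → Mesa (d²=4342.93)
P5 → Knoll (d²=13408.82)
P6 → Knoll (d²=455.30)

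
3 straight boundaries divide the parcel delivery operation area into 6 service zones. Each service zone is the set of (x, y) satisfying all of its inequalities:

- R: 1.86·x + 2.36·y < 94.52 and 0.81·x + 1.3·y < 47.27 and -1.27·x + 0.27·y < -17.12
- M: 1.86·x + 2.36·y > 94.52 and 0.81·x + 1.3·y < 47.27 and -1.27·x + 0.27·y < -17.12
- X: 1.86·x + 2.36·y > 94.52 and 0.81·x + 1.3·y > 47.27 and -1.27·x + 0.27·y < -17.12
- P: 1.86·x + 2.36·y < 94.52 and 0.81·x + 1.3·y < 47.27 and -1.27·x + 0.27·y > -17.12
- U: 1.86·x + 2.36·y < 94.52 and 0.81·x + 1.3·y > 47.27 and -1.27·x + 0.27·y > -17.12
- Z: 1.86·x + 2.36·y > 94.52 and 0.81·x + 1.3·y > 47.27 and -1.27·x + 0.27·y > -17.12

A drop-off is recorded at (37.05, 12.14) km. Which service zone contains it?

M

1.86·37.05 + 2.36·12.14 = 97.563, which is > 94.52
0.81·37.05 + 1.3·12.14 = 45.793, which is < 47.27
-1.27·37.05 + 0.27·12.14 = -43.776, which is < -17.12
This sign pattern matches M.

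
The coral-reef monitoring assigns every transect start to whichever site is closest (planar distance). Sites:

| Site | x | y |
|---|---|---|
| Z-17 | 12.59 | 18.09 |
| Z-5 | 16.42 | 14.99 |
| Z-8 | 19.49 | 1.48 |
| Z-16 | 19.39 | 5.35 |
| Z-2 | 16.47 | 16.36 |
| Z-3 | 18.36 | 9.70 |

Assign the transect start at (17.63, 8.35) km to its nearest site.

Z-3

Squared distances to each site:
Z-17: 120.269; Z-5: 45.554; Z-8: 50.656; Z-16: 12.098; Z-2: 65.506; Z-3: 2.355.
Minimum at Z-3.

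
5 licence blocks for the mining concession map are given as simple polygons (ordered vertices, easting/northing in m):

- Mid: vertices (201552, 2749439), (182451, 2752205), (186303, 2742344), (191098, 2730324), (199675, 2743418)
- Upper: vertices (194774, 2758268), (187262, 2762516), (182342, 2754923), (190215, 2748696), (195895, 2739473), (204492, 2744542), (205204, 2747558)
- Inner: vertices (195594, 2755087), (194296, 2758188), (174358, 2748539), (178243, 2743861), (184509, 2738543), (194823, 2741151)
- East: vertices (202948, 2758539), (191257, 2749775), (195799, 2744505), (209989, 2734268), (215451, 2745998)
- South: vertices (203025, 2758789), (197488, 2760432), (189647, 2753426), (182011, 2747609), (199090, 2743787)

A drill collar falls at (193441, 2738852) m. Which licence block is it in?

Mid

Cast a ray rightward from (193441, 2738852). For each polygon, the edges (by vertex number in listed order) whose endpoints lie on opposite sides of northing = 2738852, where each meets that height, and whether that is right or left of the point:
Mid: 3–4 at easting≈187696.0 (left), 4–5 at easting≈196684.1 (right) → 1 crossing.
Upper: no edge straddles that height → 0 crossings.
Inner: 4–5 at easting≈184144.9 (left), 5–6 at easting≈185731.0 (left) → 0 crossings.
East: 3–4 at easting≈203634.9 (right), 4–5 at easting≈212123.5 (right) → 2 crossings.
South: no edge straddles that height → 0 crossings.
Only Mid has an odd count, so the point is inside Mid.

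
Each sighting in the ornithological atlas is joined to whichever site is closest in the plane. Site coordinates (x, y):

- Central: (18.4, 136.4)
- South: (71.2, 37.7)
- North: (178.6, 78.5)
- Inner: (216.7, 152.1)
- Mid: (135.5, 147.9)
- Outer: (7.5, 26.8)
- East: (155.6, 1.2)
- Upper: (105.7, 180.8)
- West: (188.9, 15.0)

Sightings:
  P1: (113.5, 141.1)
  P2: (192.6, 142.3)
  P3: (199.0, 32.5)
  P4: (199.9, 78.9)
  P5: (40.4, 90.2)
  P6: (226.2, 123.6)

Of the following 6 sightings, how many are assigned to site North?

1

P1 → Mid
P2 → Inner
P3 → West
P4 → North
P5 → Central
P6 → Inner
1 of the 6 goes to North.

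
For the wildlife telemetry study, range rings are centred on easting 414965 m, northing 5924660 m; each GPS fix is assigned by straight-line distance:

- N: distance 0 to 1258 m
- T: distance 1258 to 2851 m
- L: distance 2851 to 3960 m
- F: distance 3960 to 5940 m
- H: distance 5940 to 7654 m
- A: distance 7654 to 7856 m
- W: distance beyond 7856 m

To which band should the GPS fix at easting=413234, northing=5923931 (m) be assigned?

Distance = √((413234−414965)² + (5923931−5924660)²) = √(2996361.000 + 531441.000) = 1878.244 m.
1258 ≤ 1878.244 < 2851 → T.

T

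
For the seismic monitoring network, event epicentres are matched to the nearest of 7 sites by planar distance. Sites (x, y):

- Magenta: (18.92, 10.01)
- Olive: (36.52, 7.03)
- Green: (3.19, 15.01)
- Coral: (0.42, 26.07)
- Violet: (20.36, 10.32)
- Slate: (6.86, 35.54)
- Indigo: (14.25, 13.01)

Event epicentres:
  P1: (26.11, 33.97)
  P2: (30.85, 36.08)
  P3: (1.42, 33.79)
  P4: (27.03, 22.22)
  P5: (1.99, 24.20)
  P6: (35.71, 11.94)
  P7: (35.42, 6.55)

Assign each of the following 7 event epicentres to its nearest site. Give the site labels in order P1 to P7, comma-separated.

P1 → Slate (d²=373.03)
P2 → Slate (d²=575.81)
P3 → Slate (d²=32.66)
P4 → Violet (d²=186.10)
P5 → Coral (d²=5.96)
P6 → Olive (d²=24.76)
P7 → Olive (d²=1.44)

Slate, Slate, Slate, Violet, Coral, Olive, Olive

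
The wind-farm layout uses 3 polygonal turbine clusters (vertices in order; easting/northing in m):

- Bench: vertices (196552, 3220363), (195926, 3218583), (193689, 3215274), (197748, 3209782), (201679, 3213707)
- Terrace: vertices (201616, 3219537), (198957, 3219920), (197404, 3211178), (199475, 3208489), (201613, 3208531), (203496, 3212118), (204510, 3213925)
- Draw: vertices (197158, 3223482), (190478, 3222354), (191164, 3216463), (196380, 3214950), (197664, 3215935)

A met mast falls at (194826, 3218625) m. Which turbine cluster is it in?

Draw

Cast a ray rightward from (194826, 3218625). For each polygon, the edges (by vertex number in listed order) whose endpoints lie on opposite sides of northing = 3218625, where each meets that height, and whether that is right or left of the point:
Bench: 1–2 at easting≈195940.8 (right), 5–1 at easting≈197890.8 (right) → 2 crossings.
Terrace: 2–3 at easting≈198726.9 (right), 7–1 at easting≈202086.3 (right) → 2 crossings.
Draw: 2–3 at easting≈190912.2 (left), 5–1 at easting≈197483.6 (right) → 1 crossing.
Only Draw has an odd count, so the point is inside Draw.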